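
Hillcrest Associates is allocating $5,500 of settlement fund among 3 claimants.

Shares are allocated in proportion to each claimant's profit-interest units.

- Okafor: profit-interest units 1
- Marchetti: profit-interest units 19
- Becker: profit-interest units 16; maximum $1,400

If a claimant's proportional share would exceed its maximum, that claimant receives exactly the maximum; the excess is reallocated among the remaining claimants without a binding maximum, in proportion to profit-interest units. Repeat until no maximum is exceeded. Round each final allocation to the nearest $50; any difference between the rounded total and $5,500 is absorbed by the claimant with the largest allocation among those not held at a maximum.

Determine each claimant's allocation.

Okafor: $200 · Marchetti: $3,900 · Becker: $1,400

Profit-interest units total: 36.
Proportional shares (ignoring caps): Okafor 152.78; Marchetti 2,902.78; Becker 2,444.44.
Cap binds for Becker ($1,400); balance $4,100 reallocated over remaining profit-interest units 20.
Remaining shares: Okafor 205.00 → $200; Marchetti 3,895.00 → $3,900.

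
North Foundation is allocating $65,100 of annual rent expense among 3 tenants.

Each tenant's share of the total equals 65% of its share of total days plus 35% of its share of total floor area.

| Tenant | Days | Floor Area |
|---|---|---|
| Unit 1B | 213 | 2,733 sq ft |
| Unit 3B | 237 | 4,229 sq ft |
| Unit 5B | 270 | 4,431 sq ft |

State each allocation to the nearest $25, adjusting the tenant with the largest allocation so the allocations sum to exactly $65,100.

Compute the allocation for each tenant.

Unit 1B: $17,975 · Unit 3B: $22,375 · Unit 5B: $24,750

Totals — days 720, floor area 11,393.
Combined weights (65% days + 35% floor area): Unit 1B 0.2763; Unit 3B 0.3439; Unit 5B 0.3799.
Unrounded shares: Unit 1B 17,983.95; Unit 3B 22,386.32; Unit 5B 24,729.74.
Rounded to nearest $25: Unit 1B $17,975; Unit 3B $22,375; Unit 5B $24,725. Sum = $65,075.
Difference $65,100 − $65,075 = +$25 applied to largest allocation (Unit 5B): Unit 5B becomes $24,750.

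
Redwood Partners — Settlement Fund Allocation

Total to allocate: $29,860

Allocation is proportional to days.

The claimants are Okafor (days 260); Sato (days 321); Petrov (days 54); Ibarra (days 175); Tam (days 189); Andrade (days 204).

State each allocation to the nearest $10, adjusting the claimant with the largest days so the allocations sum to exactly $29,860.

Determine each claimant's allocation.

Total days = 260 + 321 + 54 + 175 + 189 + 204 = 1,203.
Unrounded shares: Okafor 6,453.53; Sato 7,967.63; Petrov 1,340.35; Ibarra 4,343.72; Tam 4,691.22; Andrade 5,063.54.
At nearest $10: Okafor $6,450; Sato $7,970; Petrov $1,340; Ibarra $4,340; Tam $4,690; Andrade $5,060. Sum = $29,850.
Difference $29,860 − $29,850 = +$10 applied to largest days (Sato): Sato becomes $7,980.

Okafor: $6,450 | Sato: $7,980 | Petrov: $1,340 | Ibarra: $4,340 | Tam: $4,690 | Andrade: $5,060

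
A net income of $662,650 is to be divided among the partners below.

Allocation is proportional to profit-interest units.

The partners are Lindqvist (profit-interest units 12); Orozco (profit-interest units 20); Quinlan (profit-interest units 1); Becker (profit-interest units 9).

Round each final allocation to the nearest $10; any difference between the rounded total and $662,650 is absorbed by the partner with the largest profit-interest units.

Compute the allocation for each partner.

Lindqvist: $189,330 · Orozco: $315,540 · Quinlan: $15,780 · Becker: $142,000

Sum of profit-interest units: 42.
Proportional shares: Lindqvist 12/42 × $662,650 = 189,328.57; Orozco 20/42 × $662,650 = 315,547.62; Quinlan 1/42 × $662,650 = 15,777.38; Becker 9/42 × $662,650 = 141,996.43.
At nearest $10: Lindqvist $189,330; Orozco $315,550; Quinlan $15,780; Becker $142,000. Sum = $662,660.
Difference $662,650 − $662,660 = −$10 applied to largest profit-interest units (Orozco): Orozco becomes $315,540.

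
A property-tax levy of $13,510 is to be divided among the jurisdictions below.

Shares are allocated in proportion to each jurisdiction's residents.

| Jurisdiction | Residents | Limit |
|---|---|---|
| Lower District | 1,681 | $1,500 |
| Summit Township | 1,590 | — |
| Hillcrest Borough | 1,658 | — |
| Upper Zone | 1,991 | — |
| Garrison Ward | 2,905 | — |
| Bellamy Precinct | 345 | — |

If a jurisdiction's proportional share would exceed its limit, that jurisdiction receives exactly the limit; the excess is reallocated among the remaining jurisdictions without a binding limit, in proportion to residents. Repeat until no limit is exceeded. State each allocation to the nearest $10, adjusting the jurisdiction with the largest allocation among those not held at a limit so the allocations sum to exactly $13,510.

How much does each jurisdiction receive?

Lower District: $1,500; Summit Township: $2,250; Hillcrest Borough: $2,350; Upper Zone: $2,820; Garrison Ward: $4,100; Bellamy Precinct: $490

Residents total: 10,170.
Unconstrained shares: Lower District 2,233.07; Summit Township 2,112.18; Hillcrest Borough 2,202.52; Upper Zone 2,644.88; Garrison Ward 3,859.05; Bellamy Precinct 458.30.
Capped: Lower District ($1,500); balance $12,010 reallocated over remaining residents 8,489.
Redistributed shares: Summit Township 2,249.49 → $2,250; Hillcrest Borough 2,345.69 → $2,350; Upper Zone 2,816.81 → $2,820; Garrison Ward 4,109.91 → $4,110; Bellamy Precinct 488.10 → $490.
Rounding difference −$10 applied to Garrison Ward → $4,100.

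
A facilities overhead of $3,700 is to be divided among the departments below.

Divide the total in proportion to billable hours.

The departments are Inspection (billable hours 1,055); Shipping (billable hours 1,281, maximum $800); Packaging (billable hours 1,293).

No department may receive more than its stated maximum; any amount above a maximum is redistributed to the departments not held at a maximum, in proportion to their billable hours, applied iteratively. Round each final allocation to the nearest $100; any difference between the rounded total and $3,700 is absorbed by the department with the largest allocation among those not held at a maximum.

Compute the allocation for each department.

Inspection: $1,300 | Shipping: $800 | Packaging: $1,600

Billable hours total: 3,629.
Proportional shares (ignoring caps): Inspection 1,075.64; Shipping 1,306.06; Packaging 1,318.30.
Capped: Shipping ($800); residual $2,900 reallocated over remaining billable hours 2,348.
Redistributed shares: Inspection 1,303.02 → $1,300; Packaging 1,596.98 → $1,600.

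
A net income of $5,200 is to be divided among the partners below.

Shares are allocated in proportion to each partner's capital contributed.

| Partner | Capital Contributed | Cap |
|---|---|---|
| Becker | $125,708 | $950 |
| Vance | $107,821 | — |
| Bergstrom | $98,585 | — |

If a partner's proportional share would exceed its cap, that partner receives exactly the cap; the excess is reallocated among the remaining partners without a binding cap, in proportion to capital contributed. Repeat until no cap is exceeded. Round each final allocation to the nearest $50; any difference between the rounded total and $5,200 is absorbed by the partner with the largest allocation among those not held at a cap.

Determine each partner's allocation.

Sum of capital contributed: 332,114.
Pro-rata shares before constraints: Becker 1,968.24; Vance 1,688.18; Bergstrom 1,543.57.
Capped: Becker ($950); balance $4,250 reallocated over remaining capital contributed 206,406.
Redistributed shares: Vance 2,220.09 → $2,200; Bergstrom 2,029.91 → $2,050.

Becker: $950 | Vance: $2,200 | Bergstrom: $2,050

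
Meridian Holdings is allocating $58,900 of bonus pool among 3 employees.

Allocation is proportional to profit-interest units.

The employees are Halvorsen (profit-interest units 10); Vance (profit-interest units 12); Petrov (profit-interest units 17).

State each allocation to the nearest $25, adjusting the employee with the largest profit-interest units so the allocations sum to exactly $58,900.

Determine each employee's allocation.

Halvorsen: $15,100 · Vance: $18,125 · Petrov: $25,675

Profit-interest units total: 10 + 12 + 17 = 39.
Unrounded shares: Halvorsen 15,102.56; Vance 18,123.08; Petrov 25,674.36.
Rounded to nearest $25: Halvorsen $15,100; Vance $18,125; Petrov $25,675. Sum = $58,900.
No rounding difference to absorb.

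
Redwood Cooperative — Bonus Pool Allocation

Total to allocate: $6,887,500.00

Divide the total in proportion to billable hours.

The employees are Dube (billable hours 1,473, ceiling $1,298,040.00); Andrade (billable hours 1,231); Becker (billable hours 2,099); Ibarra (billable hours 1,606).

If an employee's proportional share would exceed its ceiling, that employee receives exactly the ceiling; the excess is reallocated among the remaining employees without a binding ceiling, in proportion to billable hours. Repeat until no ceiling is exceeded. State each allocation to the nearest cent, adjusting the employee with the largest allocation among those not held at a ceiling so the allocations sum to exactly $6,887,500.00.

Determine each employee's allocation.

Dube: $1,298,040.00; Andrade: $1,393,967.84; Becker: $2,376,879.36; Ibarra: $1,818,612.80

Sum of billable hours: 6,409.
Proportional shares (ignoring caps): Dube 1,582,975.1131; Andrade 1,322,907.2398; Becker 2,255,712.6697; Ibarra 1,725,904.9774.
Held at cap: Dube ($1,298,040.00); remaining pool $5,589,460.00 reallocated over remaining billable hours 4,936.
Redistributed shares: Andrade 1,393,967.8404 → $1,393,967.84; Becker 2,376,879.3639 → $2,376,879.36; Ibarra 1,818,612.7958 → $1,818,612.80.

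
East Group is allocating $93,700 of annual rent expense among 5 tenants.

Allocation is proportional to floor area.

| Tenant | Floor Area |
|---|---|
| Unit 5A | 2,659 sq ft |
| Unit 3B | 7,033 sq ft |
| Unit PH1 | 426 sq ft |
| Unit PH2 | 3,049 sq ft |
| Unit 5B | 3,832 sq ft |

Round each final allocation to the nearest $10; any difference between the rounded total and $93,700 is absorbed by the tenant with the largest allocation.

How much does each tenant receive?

Unit 5A: $14,660; Unit 3B: $38,760; Unit PH1: $2,350; Unit PH2: $16,810; Unit 5B: $21,120

Combined floor area = 16,999.
Unrounded shares: Unit 5A 2,659/16,999 × $93,700 = 14,656.64; Unit 3B 7,033/16,999 × $93,700 = 38,766.52; Unit PH1 426/16,999 × $93,700 = 2,348.15; Unit PH2 3,049/16,999 × $93,700 = 16,806.36; Unit 5B 3,832/16,999 × $93,700 = 21,122.32.
At nearest $10: Unit 5A $14,660; Unit 3B $38,770; Unit PH1 $2,350; Unit PH2 $16,810; Unit 5B $21,120. Sum = $93,710.
Difference $93,700 − $93,710 = −$10 applied to largest allocation (Unit 3B): Unit 3B becomes $38,760.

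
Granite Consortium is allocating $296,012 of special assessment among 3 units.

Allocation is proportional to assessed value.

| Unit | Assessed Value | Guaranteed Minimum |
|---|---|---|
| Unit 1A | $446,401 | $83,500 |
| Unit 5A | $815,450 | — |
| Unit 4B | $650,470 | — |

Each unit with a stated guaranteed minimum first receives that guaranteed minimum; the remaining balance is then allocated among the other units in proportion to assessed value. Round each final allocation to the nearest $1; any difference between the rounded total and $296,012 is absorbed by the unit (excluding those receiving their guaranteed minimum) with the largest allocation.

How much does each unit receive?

Unit 1A: $83,500; Unit 5A: $118,214; Unit 4B: $94,298

Fund the minimums — Unit 1A $83,500. Remaining pool $212,512.
Remaining pool split over remaining assessed value 1,465,920: Unit 5A 118,214.44 → $118,214; Unit 4B 94,297.56 → $94,298.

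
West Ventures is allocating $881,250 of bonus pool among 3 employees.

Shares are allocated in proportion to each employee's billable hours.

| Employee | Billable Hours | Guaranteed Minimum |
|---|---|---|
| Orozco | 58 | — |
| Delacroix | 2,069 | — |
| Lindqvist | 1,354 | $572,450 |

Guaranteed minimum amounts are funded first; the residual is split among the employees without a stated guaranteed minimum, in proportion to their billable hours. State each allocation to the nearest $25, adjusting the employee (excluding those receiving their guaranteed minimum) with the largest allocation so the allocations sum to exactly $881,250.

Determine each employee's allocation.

Orozco: $8,425; Delacroix: $300,375; Lindqvist: $572,450

Fund the minimums — Lindqvist $572,450. Balance $308,800.
Balance split over remaining billable hours 2,127: Orozco 8,420.50 → $8,425; Delacroix 300,379.50 → $300,375.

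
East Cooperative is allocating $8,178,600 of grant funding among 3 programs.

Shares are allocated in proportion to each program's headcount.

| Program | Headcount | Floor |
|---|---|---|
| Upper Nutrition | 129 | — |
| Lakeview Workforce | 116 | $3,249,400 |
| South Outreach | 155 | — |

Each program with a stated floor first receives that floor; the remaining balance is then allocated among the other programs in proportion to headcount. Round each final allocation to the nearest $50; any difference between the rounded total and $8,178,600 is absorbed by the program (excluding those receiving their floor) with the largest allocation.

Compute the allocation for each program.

Guaranteed amounts: Lakeview Workforce $3,249,400. Balance $4,929,200.
Balance split over remaining headcount 284: Upper Nutrition 2,238,967.61 → $2,238,950; South Outreach 2,690,232.39 → $2,690,250.

Upper Nutrition: $2,238,950 · Lakeview Workforce: $3,249,400 · South Outreach: $2,690,250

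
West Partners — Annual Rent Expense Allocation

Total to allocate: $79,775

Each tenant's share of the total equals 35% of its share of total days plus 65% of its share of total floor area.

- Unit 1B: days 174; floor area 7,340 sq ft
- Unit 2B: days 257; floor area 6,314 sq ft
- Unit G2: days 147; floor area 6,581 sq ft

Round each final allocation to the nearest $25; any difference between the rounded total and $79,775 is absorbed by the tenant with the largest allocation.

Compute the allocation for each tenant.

Unit 1B: $27,225; Unit 2B: $28,575; Unit G2: $23,975

Totals — days 578, floor area 20,235.
Composite weights (35% days + 65% floor area): Unit 1B 0.3411; Unit 2B 0.3584; Unit G2 0.3004.
Unrounded shares: Unit 1B 27,214.68; Unit 2B 28,594.92; Unit G2 23,965.40.
After rounding ($25): Unit 1B $27,225; Unit 2B $28,600; Unit G2 $23,975. Sum = $79,800.
Difference $79,775 − $79,800 = −$25 applied to largest allocation (Unit 2B): Unit 2B becomes $28,575.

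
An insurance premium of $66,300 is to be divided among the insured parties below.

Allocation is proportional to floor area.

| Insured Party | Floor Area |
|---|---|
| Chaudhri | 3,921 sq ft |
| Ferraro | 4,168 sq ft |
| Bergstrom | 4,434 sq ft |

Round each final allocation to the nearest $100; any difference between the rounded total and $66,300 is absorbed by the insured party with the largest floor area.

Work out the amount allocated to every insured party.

Chaudhri: $20,800 | Ferraro: $22,100 | Bergstrom: $23,400

Total floor area = 12,523.
Raw shares: Chaudhri 3,921/12,523 × $66,300 = 20,758.79; Ferraro 4,168/12,523 × $66,300 = 22,066.47; Bergstrom 4,434/12,523 × $66,300 = 23,474.74.
At nearest $100: Chaudhri $20,800; Ferraro $22,100; Bergstrom $23,500. Sum = $66,400.
Difference $66,300 − $66,400 = −$100 applied to largest floor area (Bergstrom): Bergstrom becomes $23,400.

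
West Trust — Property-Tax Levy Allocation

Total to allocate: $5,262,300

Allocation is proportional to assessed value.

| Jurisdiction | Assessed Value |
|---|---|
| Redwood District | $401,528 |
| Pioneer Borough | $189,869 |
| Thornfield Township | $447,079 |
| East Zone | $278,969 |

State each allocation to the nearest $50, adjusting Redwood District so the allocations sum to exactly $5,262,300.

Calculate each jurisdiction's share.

Combined assessed value = 1,317,445.
Proportional shares: Redwood District 401,528/1,317,445 × $5,262,300 = 1,603,832.26; Pioneer Borough 189,869/1,317,445 × $5,262,300 = 758,397.99; Thornfield Township 447,079/1,317,445 × $5,262,300 = 1,785,777.64; East Zone 278,969/1,317,445 × $5,262,300 = 1,114,292.11.
After rounding ($50): Redwood District $1,603,850; Pioneer Borough $758,400; Thornfield Township $1,785,800; East Zone $1,114,300. Sum = $5,262,350.
Difference $5,262,300 − $5,262,350 = −$50 applied to Redwood District: Redwood District becomes $1,603,800.

Redwood District: $1,603,800 · Pioneer Borough: $758,400 · Thornfield Township: $1,785,800 · East Zone: $1,114,300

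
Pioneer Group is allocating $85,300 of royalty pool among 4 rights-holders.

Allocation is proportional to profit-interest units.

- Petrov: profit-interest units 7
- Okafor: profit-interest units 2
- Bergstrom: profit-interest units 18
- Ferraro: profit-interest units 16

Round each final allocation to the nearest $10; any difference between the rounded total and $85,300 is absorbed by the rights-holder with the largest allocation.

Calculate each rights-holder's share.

Total profit-interest units = 43.
Pro-rata amounts: Petrov 7/43 × $85,300 = 13,886.05; Okafor 2/43 × $85,300 = 3,967.44; Bergstrom 18/43 × $85,300 = 35,706.98; Ferraro 16/43 × $85,300 = 31,739.53.
Rounded to nearest $10: Petrov $13,890; Okafor $3,970; Bergstrom $35,710; Ferraro $31,740. Sum = $85,310.
Difference $85,300 − $85,310 = −$10 applied to largest allocation (Bergstrom): Bergstrom becomes $35,700.

Petrov: $13,890 · Okafor: $3,970 · Bergstrom: $35,700 · Ferraro: $31,740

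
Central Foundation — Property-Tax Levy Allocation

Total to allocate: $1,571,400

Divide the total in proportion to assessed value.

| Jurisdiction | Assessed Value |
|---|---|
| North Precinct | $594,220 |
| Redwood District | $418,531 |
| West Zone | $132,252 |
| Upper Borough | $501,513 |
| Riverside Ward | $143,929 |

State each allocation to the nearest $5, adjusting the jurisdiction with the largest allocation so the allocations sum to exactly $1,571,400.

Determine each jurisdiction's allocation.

North Precinct: $521,530 | Redwood District: $367,325 | West Zone: $116,070 | Upper Borough: $440,155 | Riverside Ward: $126,320

Total assessed value = 1,790,445.
Raw shares: North Precinct 594,220/1,790,445 × $1,571,400 = 521,522.48; Redwood District 418,531/1,790,445 × $1,571,400 = 367,327.46; West Zone 132,252/1,790,445 × $1,571,400 = 116,072.15; Upper Borough 501,513/1,790,445 × $1,571,400 = 440,157.35; Riverside Ward 143,929/1,790,445 × $1,571,400 = 126,320.57.
At nearest $5: North Precinct $521,520; Redwood District $367,325; West Zone $116,070; Upper Borough $440,155; Riverside Ward $126,320. Sum = $1,571,390.
Difference $1,571,400 − $1,571,390 = +$10 applied to largest allocation (North Precinct): North Precinct becomes $521,530.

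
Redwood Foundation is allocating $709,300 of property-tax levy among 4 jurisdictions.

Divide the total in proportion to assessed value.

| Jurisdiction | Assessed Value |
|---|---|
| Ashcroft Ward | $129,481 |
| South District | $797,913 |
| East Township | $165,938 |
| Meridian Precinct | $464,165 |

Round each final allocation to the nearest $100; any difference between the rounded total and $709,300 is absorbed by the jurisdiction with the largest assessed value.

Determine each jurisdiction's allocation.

Ashcroft Ward: $59,000; South District: $363,300; East Township: $75,600; Meridian Precinct: $211,400

Combined assessed value = 1,557,497.
Pro-rata amounts: Ashcroft Ward 129,481/1,557,497 × $709,300 = 58,966.97; South District 797,913/1,557,497 × $709,300 = 363,377.71; East Township 165,938/1,557,497 × $709,300 = 75,569.86; Meridian Precinct 464,165/1,557,497 × $709,300 = 211,385.47.
After rounding ($100): Ashcroft Ward $59,000; South District $363,400; East Township $75,600; Meridian Precinct $211,400. Sum = $709,400.
Difference $709,300 − $709,400 = −$100 applied to largest assessed value (South District): South District becomes $363,300.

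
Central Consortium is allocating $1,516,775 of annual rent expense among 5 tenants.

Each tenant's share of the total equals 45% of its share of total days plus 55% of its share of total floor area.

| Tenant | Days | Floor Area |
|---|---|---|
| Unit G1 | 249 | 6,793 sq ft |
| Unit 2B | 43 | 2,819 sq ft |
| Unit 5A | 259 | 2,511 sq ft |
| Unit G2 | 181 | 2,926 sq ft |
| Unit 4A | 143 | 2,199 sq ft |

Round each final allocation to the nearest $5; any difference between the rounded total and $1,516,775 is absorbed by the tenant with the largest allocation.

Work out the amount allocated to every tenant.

Unit G1: $522,785 | Unit 2B: $169,890 | Unit 5A: $323,485 | Unit G2: $282,710 | Unit 4A: $217,905

Totals — days 875, floor area 17,248.
Combined weights (45% days + 55% floor area): Unit G1 0.3447; Unit 2B 0.1120; Unit 5A 0.2133; Unit G2 0.1864; Unit 4A 0.1437.
Proportional shares: Unit G1 522,787.85; Unit 2B 169,887.70; Unit 5A 323,482.84; Unit G2 282,710.61; Unit 4A 217,906.01.
Rounded to nearest $5: Unit G1 $522,790; Unit 2B $169,890; Unit 5A $323,485; Unit G2 $282,710; Unit 4A $217,905. Sum = $1,516,780.
Difference $1,516,775 − $1,516,780 = −$5 applied to largest allocation (Unit G1): Unit G1 becomes $522,785.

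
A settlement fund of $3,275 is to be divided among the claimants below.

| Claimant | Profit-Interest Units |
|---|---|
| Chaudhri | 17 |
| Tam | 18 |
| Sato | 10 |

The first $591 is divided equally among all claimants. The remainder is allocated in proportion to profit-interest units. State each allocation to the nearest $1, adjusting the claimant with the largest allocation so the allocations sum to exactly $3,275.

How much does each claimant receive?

$591 shared equally gives $197 per claimant.
Remainder $2,684 by profit-interest units (total 45): Chaudhri 1,013.96 → $1,014; Tam 1,073.60 → $1,074; Sato 596.44 → $596.
Totals: Chaudhri $197 + $1,014 = $1,211; Tam $197 + $1,074 = $1,271; Sato $197 + $596 = $793.

Chaudhri: $1,211 · Tam: $1,271 · Sato: $793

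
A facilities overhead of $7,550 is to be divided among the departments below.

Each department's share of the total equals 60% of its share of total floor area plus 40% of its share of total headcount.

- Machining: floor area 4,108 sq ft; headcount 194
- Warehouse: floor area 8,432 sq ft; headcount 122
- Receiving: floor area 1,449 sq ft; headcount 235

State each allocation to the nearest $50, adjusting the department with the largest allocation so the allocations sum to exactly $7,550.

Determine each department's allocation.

Totals — floor area 13,989, headcount 551.
Composite weights (60% floor area + 40% headcount): Machining 0.3170; Warehouse 0.4502; Receiving 0.2327.
Unrounded shares: Machining 2,393.58; Warehouse 3,399.17; Receiving 1,757.25.
At nearest $50: Machining $2,400; Warehouse $3,400; Receiving $1,750. Sum = $7,550.
Sum already equals the total — no adjustment.

Machining: $2,400; Warehouse: $3,400; Receiving: $1,750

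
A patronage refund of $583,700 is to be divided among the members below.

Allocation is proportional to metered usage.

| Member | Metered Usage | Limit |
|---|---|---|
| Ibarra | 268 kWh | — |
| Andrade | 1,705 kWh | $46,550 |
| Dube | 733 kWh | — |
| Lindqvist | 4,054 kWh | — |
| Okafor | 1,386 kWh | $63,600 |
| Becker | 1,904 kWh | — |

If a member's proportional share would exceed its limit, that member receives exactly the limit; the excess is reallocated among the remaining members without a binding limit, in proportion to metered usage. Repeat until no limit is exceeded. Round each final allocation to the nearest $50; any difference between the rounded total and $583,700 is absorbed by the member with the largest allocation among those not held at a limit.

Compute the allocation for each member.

Ibarra: $18,250 | Andrade: $46,550 | Dube: $49,900 | Lindqvist: $275,850 | Okafor: $63,600 | Becker: $129,550

Sum of metered usage: 10,050.
Proportional shares (ignoring caps): Ibarra 15,565.33; Andrade 99,025.72; Dube 42,572.35; Lindqvist 235,454.71; Okafor 80,498.33; Becker 110,583.56.
Held at cap: Andrade ($46,550), Okafor ($63,600); balance $473,550 reallocated over remaining metered usage 6,959.
Shares after redistribution: Ibarra 18,237.02 → $18,250; Dube 49,879.60 → $49,900; Lindqvist 275,868.90 → $275,850; Becker 129,564.48 → $129,550.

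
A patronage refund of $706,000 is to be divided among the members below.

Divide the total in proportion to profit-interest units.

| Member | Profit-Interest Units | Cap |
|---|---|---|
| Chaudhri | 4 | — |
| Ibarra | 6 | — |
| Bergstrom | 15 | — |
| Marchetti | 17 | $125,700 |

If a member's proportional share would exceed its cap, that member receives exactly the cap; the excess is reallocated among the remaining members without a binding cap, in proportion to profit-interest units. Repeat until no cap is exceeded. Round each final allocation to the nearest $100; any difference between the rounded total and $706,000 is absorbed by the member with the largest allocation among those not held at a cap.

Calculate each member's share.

Chaudhri: $92,800 · Ibarra: $139,300 · Bergstrom: $348,200 · Marchetti: $125,700

Sum of profit-interest units: 42.
Pro-rata shares before constraints: Chaudhri 67,238.10; Ibarra 100,857.14; Bergstrom 252,142.86; Marchetti 285,761.90.
Held at cap: Marchetti ($125,700); residual $580,300 reallocated over remaining profit-interest units 25.
Redistributed shares: Chaudhri 92,848.00 → $92,800; Ibarra 139,272.00 → $139,300; Bergstrom 348,180.00 → $348,200.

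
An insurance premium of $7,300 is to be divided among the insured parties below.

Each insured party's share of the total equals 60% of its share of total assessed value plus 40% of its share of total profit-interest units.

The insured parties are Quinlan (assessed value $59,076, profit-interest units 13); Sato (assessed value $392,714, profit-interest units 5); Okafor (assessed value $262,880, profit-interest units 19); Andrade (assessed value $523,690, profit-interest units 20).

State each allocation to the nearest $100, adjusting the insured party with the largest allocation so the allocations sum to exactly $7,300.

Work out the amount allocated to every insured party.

Quinlan: $900 · Sato: $1,600 · Okafor: $1,900 · Andrade: $2,900

Assessed value total 1,238,360; profit-interest units total 57.
Blended shares (60% assessed value + 40% profit-interest units): Quinlan 0.1199; Sato 0.2254; Okafor 0.2607; Andrade 0.3941.
Proportional shares: Quinlan 874.91; Sato 1,645.14; Okafor 1,903.12; Andrade 2,876.82.
Rounded to nearest $100: Quinlan $900; Sato $1,600; Okafor $1,900; Andrade $2,900. Sum = $7,300.
Rounded total matches; no reconciliation needed.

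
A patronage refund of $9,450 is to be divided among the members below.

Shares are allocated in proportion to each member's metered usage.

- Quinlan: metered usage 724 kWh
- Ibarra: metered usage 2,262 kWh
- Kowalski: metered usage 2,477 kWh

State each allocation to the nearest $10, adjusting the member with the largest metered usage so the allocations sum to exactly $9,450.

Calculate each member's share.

Quinlan: $1,250 | Ibarra: $3,910 | Kowalski: $4,290

Sum of metered usage: 5,463.
Raw shares: Quinlan 724/5,463 × $9,450 = 1,252.39; Ibarra 2,262/5,463 × $9,450 = 3,912.85; Kowalski 2,477/5,463 × $9,450 = 4,284.76.
At nearest $10: Quinlan $1,250; Ibarra $3,910; Kowalski $4,280. Sum = $9,440.
Difference $9,450 − $9,440 = +$10 applied to largest metered usage (Kowalski): Kowalski becomes $4,290.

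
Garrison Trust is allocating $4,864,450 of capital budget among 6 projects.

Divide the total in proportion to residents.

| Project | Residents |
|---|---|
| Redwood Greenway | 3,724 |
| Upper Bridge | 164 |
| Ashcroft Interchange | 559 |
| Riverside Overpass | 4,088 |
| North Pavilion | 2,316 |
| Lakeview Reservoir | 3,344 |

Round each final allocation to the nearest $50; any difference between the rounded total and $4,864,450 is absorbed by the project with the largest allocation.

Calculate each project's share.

Sum of residents: 14,195.
Pro-rata amounts: Redwood Greenway 3,724/14,195 × $4,864,450 = 1,276,168.50; Upper Bridge 164/14,195 × $4,864,450 = 56,200.76; Ashcroft Interchange 559/14,195 × $4,864,450 = 191,562.35; Riverside Overpass 4,088/14,195 × $4,864,450 = 1,400,906.77; North Pavilion 2,316/14,195 × $4,864,450 = 793,664.40; Lakeview Reservoir 3,344/14,195 × $4,864,450 = 1,145,947.22.
Rounded to nearest $50: Redwood Greenway $1,276,150; Upper Bridge $56,200; Ashcroft Interchange $191,550; Riverside Overpass $1,400,900; North Pavilion $793,650; Lakeview Reservoir $1,145,950. Sum = $4,864,400.
Difference $4,864,450 − $4,864,400 = +$50 applied to largest allocation (Riverside Overpass): Riverside Overpass becomes $1,400,950.

Redwood Greenway: $1,276,150 | Upper Bridge: $56,200 | Ashcroft Interchange: $191,550 | Riverside Overpass: $1,400,950 | North Pavilion: $793,650 | Lakeview Reservoir: $1,145,950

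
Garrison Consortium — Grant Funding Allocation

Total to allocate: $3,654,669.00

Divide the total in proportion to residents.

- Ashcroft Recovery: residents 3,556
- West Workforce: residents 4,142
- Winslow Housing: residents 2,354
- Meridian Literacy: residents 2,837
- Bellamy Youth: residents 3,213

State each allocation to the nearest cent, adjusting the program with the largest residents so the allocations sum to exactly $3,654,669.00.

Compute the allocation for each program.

Residents total: 3,556 + 4,142 + 2,354 + 2,837 + 3,213 = 16,102.
Raw shares: Ashcroft Recovery 807,104.8916; West Workforce 940,109.2410; Winslow Housing 534,287.0964; Meridian Literacy 643,913.5482; Bellamy Youth 729,254.2229.
At nearest cent: Ashcroft Recovery $807,104.89; West Workforce $940,109.24; Winslow Housing $534,287.10; Meridian Literacy $643,913.55; Bellamy Youth $729,254.22. Sum = $3,654,669.00.
Rounded total matches; no reconciliation needed.

Ashcroft Recovery: $807,104.89 | West Workforce: $940,109.24 | Winslow Housing: $534,287.10 | Meridian Literacy: $643,913.55 | Bellamy Youth: $729,254.22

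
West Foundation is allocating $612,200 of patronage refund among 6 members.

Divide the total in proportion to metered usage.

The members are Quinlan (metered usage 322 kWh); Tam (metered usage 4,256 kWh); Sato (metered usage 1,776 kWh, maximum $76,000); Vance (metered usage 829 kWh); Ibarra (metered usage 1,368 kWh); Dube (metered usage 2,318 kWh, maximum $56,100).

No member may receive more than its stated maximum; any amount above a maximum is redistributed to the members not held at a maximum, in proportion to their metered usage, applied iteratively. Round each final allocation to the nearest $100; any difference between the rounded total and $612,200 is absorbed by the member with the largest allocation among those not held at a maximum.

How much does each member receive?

Quinlan: $22,800 | Tam: $301,700 | Sato: $76,000 | Vance: $58,700 | Ibarra: $96,900 | Dube: $56,100

Total metered usage = 10,869.
Proportional shares (ignoring caps): Quinlan 18,136.76; Tam 239,720.60; Sato 100,033.78; Vance 46,693.70; Ibarra 77,053.05; Dube 130,562.11.
Capped: Sato ($76,000), Dube ($56,100); balance $480,100 reallocated over remaining metered usage 6,775.
Shares after redistribution: Quinlan 22,818.04 → $22,800; Tam 301,594.92 → $301,600; Vance 58,745.82 → $58,700; Ibarra 96,941.23 → $96,900.
Rounding difference +$100 applied to Tam → $301,700.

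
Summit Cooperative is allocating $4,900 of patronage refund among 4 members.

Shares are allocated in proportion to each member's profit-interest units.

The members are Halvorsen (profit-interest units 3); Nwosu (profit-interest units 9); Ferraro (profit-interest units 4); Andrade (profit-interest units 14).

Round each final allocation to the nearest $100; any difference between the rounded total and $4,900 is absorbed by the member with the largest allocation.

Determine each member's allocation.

Combined profit-interest units = 30.
Proportional shares: Halvorsen 3/30 × $4,900 = 490.00; Nwosu 9/30 × $4,900 = 1,470.00; Ferraro 4/30 × $4,900 = 653.33; Andrade 14/30 × $4,900 = 2,286.67.
At nearest $100: Halvorsen $500; Nwosu $1,500; Ferraro $700; Andrade $2,300. Sum = $5,000.
Difference $4,900 − $5,000 = −$100 applied to largest allocation (Andrade): Andrade becomes $2,200.

Halvorsen: $500; Nwosu: $1,500; Ferraro: $700; Andrade: $2,200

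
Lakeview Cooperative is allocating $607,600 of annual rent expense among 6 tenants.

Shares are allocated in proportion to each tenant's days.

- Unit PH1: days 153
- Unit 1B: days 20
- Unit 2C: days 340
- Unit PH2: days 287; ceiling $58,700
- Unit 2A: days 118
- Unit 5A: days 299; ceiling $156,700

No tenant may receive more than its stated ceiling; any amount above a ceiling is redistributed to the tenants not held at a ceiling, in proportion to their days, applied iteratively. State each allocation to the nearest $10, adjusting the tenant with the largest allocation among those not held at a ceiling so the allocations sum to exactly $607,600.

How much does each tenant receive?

Total days = 1,217.
Pro-rata shares before constraints: Unit PH1 76,386.85; Unit 1B 9,985.21; Unit 2C 169,748.56; Unit PH2 143,287.76; Unit 2A 58,912.74; Unit 5A 149,278.88.
Cap binds for Unit PH2 ($58,700); residual $548,900 reallocated over remaining days 930.
Cap binds for Unit 5A ($156,700); residual $392,200 reallocated over remaining days 631.
Remaining shares: Unit PH1 95,097.62 → $95,100; Unit 1B 12,431.06 → $12,430; Unit 2C 211,328.05 → $211,330; Unit 2A 73,343.26 → $73,340.

Unit PH1: $95,100; Unit 1B: $12,430; Unit 2C: $211,330; Unit PH2: $58,700; Unit 2A: $73,340; Unit 5A: $156,700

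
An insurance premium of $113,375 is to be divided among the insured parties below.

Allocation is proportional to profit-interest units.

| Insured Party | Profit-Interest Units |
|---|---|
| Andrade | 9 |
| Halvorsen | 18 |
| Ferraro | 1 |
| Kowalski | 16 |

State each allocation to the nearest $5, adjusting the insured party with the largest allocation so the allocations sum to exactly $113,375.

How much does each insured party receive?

Andrade: $23,190 | Halvorsen: $46,385 | Ferraro: $2,575 | Kowalski: $41,225

Profit-interest units total: 44.
Raw shares: Andrade 9/44 × $113,375 = 23,190.34; Halvorsen 18/44 × $113,375 = 46,380.68; Ferraro 1/44 × $113,375 = 2,576.70; Kowalski 16/44 × $113,375 = 41,227.27.
Rounded to nearest $5: Andrade $23,190; Halvorsen $46,380; Ferraro $2,575; Kowalski $41,225. Sum = $113,370.
Difference $113,375 − $113,370 = +$5 applied to largest allocation (Halvorsen): Halvorsen becomes $46,385.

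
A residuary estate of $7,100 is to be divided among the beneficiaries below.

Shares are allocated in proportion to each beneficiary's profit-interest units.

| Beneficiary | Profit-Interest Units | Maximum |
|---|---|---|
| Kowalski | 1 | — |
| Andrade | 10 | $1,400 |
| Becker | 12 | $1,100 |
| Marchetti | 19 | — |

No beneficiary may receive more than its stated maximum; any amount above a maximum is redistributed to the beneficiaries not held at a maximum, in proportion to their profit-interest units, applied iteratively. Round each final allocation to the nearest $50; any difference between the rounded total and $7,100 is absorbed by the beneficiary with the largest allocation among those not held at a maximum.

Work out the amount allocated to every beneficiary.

Sum of profit-interest units: 42.
Unconstrained shares: Kowalski 169.05; Andrade 1,690.48; Becker 2,028.57; Marchetti 3,211.90.
Capped: Andrade ($1,400), Becker ($1,100); residual $4,600 reallocated over remaining profit-interest units 20.
Remaining shares: Kowalski 230.00 → $250; Marchetti 4,370.00 → $4,350.

Kowalski: $250; Andrade: $1,400; Becker: $1,100; Marchetti: $4,350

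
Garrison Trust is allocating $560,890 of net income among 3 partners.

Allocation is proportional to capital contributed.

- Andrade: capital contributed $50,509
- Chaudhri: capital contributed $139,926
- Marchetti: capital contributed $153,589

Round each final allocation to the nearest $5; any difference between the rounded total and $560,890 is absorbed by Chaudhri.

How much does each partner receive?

Andrade: $82,350 | Chaudhri: $228,130 | Marchetti: $250,410

Sum of capital contributed: 344,024.
Proportional shares: Andrade 50,509/344,024 × $560,890 = 82,348.89; Chaudhri 139,926/344,024 × $560,890 = 228,132.61; Marchetti 153,589/344,024 × $560,890 = 250,408.50.
At nearest $5: Andrade $82,350; Chaudhri $228,135; Marchetti $250,410. Sum = $560,895.
Difference $560,890 − $560,895 = −$5 applied to Chaudhri: Chaudhri becomes $228,130.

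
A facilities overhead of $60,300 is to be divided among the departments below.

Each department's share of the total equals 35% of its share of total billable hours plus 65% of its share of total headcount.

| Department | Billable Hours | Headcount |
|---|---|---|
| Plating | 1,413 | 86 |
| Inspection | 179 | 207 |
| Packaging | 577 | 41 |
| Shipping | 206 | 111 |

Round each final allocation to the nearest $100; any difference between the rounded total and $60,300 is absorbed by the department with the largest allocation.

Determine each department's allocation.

Plating: $20,200 | Inspection: $19,800 | Packaging: $8,700 | Shipping: $11,600

Billable hours total 2,375; headcount total 445.
Combined weights (35% billable hours + 65% headcount): Plating 0.3338; Inspection 0.3287; Packaging 0.1449; Shipping 0.1925.
Unrounded shares: Plating 20,131.13; Inspection 19,822.93; Packaging 8,738.63; Shipping 11,607.31.
Rounded to nearest $100: Plating $20,100; Inspection $19,800; Packaging $8,700; Shipping $11,600. Sum = $60,200.
Difference $60,300 − $60,200 = +$100 applied to largest allocation (Plating): Plating becomes $20,200.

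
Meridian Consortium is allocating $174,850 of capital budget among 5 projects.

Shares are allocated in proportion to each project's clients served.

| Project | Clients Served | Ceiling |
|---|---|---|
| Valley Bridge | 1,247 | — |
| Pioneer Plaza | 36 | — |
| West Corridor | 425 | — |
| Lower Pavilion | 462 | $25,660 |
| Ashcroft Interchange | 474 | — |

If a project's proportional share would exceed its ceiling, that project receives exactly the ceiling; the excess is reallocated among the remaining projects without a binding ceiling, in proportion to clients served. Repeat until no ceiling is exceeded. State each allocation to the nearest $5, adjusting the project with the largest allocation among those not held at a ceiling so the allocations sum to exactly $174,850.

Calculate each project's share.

Total clients served = 2,644.
Pro-rata shares before constraints: Valley Bridge 82,465.19; Pioneer Plaza 2,380.71; West Corridor 28,105.62; Lower Pavilion 30,552.46; Ashcroft Interchange 31,346.03.
Held at cap: Lower Pavilion ($25,660); remaining pool $149,190 reallocated over remaining clients served 2,182.
Redistributed shares: Valley Bridge 85,261.20 → $85,260; Pioneer Plaza 2,461.43 → $2,460; West Corridor 29,058.55 → $29,060; Ashcroft Interchange 32,408.83 → $32,410.

Valley Bridge: $85,260; Pioneer Plaza: $2,460; West Corridor: $29,060; Lower Pavilion: $25,660; Ashcroft Interchange: $32,410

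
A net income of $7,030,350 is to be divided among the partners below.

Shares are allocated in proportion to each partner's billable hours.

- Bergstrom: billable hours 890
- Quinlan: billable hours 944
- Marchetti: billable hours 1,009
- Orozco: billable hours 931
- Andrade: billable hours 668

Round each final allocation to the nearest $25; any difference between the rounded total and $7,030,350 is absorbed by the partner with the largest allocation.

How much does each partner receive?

Total billable hours = 4,442.
Unrounded shares: Bergstrom 890/4,442 × $7,030,350 = 1,408,602.32; Quinlan 944/4,442 × $7,030,350 = 1,494,068.08; Marchetti 1,009/4,442 × $7,030,350 = 1,596,943.53; Orozco 931/4,442 × $7,030,350 = 1,473,492.99; Andrade 668/4,442 × $7,030,350 = 1,057,243.09.
At nearest $25: Bergstrom $1,408,600; Quinlan $1,494,075; Marchetti $1,596,950; Orozco $1,473,500; Andrade $1,057,250. Sum = $7,030,375.
Difference $7,030,350 − $7,030,375 = −$25 applied to largest allocation (Marchetti): Marchetti becomes $1,596,925.

Bergstrom: $1,408,600 · Quinlan: $1,494,075 · Marchetti: $1,596,925 · Orozco: $1,473,500 · Andrade: $1,057,250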